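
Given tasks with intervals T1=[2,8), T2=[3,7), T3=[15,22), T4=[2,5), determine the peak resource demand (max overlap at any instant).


Check each time point for overlaps:
  t=3: 3 tasks active (T1, T2, T4)
Max concurrent = 3


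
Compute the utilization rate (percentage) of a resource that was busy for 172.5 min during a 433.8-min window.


Utilization = busy / total × 100
= 172.5 / 433.8 × 100
= 39.8%


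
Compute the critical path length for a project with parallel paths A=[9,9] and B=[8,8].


Path A: 9 + 9 = 18
Path B: 8 + 8 = 16
Critical path = longest = max(18, 16)
= 18 (Path A)


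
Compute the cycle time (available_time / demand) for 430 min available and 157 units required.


Cycle time = available time / demand
= 430 / 157
= 2.74 min/unit


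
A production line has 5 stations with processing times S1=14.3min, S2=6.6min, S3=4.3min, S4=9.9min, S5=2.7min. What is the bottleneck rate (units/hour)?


Bottleneck = longest station time
Station times: [14.3, 6.6, 4.3, 9.9, 2.7]
Max = 14.3 min
Rate = 60 / 14.3
= 4.20 units/hour (bottleneck: 14.3min)


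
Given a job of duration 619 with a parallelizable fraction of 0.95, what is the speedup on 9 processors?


Amdahl's law: T_p = T × ((1-p) + p/N)
= 619 × ((1-0.95) + 0.95/9)
= 619 × (0.05 + 0.1056)
= 619 × 0.1556
= 96.29
Speedup = 619/96.29
= 6.43×


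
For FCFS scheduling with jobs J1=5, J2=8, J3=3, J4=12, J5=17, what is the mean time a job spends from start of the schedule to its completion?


Completion times:
  J1: completes at 5
  J2: completes at 13
  J3: completes at 16
  J4: completes at 28
  J5: completes at 45
Sum = 107
Average = 107/5
= 21.40


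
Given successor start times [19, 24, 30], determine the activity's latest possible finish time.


LF = min of all successor start times
Successors start at: [19, 24, 30]
LF = min(19, 24, 30)
= 19


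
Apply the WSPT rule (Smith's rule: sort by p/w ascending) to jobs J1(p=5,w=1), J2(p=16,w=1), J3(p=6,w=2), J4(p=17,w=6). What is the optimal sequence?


WSPT (Smith's rule): sort by p/w ascending
  J4: p/w = 17/6 = 2.833
  J3: p/w = 6/2 = 3.000
  J1: p/w = 5/1 = 5.000
  J2: p/w = 16/1 = 16.000
Order: J4 → J3 → J1 → J2


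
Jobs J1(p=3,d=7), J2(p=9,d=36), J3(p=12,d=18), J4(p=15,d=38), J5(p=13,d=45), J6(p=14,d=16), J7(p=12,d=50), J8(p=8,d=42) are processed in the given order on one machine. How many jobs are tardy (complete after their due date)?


Completion vs due date:
  J1: C=3, d=7 → on time
  J2: C=12, d=36 → on time
  J3: C=24, d=18 → TARDY
  J4: C=39, d=38 → TARDY
  J5: C=52, d=45 → TARDY
  J6: C=66, d=16 → TARDY
  J7: C=78, d=50 → TARDY
  J8: C=86, d=42 → TARDY
Tardy jobs: J3, J4, J5, J6, J7, J8
Count = 6


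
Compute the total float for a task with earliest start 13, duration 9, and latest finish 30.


EF = ES + duration = 13 + 9 = 22
LS = LF - duration = 30 - 9 = 21
Total Float = LF - EF = 30 - 22
(or LS - ES = 21 - 13)
= 8


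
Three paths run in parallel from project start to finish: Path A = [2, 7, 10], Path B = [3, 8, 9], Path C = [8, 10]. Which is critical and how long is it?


Path A: 2 + 7 + 10 = 19
Path B: 3 + 8 + 9 = 20
Path C: 8 + 10 = 18
Critical path = longest = max(19, 20, 18)
= 20 (Path B)


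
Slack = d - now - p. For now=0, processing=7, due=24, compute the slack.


Slack = due - current_time - processing
= 24 - 0 - 7
= 17


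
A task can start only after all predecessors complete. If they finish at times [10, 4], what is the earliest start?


ES = max of all predecessor completion times
Predecessors: [10, 4]
ES = max(10, 4)
= 10


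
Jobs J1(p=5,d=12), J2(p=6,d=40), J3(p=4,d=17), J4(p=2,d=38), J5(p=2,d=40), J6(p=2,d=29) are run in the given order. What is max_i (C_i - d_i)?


Lateness per job (L = C - d):
  J1: C=5, d=12, L=-7
  J2: C=11, d=40, L=-29
  J3: C=15, d=17, L=-2
  J4: C=17, d=38, L=-21
  J5: C=19, d=40, L=-21
  J6: C=21, d=29, L=-8
Lmax = max(-7, -29, -2, -21, -21, -8)
= -2


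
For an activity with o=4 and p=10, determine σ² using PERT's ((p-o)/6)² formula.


σ² = ((p - o) / 6)² = (p - o)² / 36
= (10 - 4)² / 36
= 6² / 36
= 36 / 36
= 1.0000


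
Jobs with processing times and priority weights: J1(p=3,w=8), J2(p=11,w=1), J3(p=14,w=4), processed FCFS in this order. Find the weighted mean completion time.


Completion times:
  J1: C=3, w×C=8×3=24
  J2: C=14, w×C=1×14=14
  J3: C=28, w×C=4×28=112
Sum w×C = 150
Sum w = 13
Weighted avg = 150/13
= 11.54


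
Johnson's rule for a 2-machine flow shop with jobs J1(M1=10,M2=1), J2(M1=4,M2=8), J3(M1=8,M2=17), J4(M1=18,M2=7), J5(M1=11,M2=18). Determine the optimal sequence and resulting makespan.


Johnson's rule:
Group 1 (M1≤M2, sort by M1): ['J2', 'J3', 'J5']
Group 2 (M1>M2, sort desc M2): ['J4', 'J1']
Sequence: J2 → J3 → J5 → J4 → J1
Makespan calculation:
  J2: M1 done=4, M2 done=12
  J3: M1 done=12, M2 done=29
  J5: M1 done=23, M2 done=47
  J4: M1 done=41, M2 done=54
  J1: M1 done=51, M2 done=55
= Sequence: J2 → J3 → J5 → J4 → J1, Makespan: 55


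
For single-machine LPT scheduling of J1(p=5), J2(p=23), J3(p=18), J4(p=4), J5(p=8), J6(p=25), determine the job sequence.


LPT: sort by longest processing time first
  J6: p=25
  J2: p=23
  J3: p=18
  J5: p=8
  J1: p=5
  J4: p=4
Order: J6 → J2 → J3 → J5 → J1 → J4


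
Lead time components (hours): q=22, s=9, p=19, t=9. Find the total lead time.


Lead time = queue + setup + processing + transit
= 22 + 9 + 19 + 9
= 59 hours


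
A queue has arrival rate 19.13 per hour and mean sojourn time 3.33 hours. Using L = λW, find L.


Little's law: L = λ × W
= 19.13 × 3.33
= 63.70


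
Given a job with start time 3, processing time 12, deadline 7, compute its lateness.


Completion = 3 + 12 = 15
Lateness = C - d = 15 - 7
= 8


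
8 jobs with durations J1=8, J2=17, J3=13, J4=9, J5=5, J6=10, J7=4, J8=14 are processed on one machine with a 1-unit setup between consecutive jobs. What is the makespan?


Makespan = Σ processing + (n-1) × setup
= (8 + 17 + 13 + 9 + 5 + 10 + 4 + 14) + (8-1)×1
= 80 + 7
= 87 time units


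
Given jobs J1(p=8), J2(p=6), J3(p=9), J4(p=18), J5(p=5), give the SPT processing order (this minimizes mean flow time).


SPT: sort by shortest processing time
  J5: p=5
  J2: p=6
  J1: p=8
  J3: p=9
  J4: p=18
Order: J5 → J2 → J1 → J3 → J4


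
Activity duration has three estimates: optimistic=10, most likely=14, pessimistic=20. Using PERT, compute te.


te = (o + 4m + p) / 6
= (10 + 4×14 + 20) / 6
= (10 + 56 + 20) / 6
= 86 / 6
= 14.33


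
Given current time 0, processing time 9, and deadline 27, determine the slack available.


Slack = due - current_time - processing
= 27 - 0 - 9
= 18


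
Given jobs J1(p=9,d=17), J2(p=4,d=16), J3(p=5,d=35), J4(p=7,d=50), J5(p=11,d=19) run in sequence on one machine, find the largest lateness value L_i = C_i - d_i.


Lateness per job (L = C - d):
  J1: C=9, d=17, L=-8
  J2: C=13, d=16, L=-3
  J3: C=18, d=35, L=-17
  J4: C=25, d=50, L=-25
  J5: C=36, d=19, L=17
Lmax = max(-8, -3, -17, -25, 17)
= 17


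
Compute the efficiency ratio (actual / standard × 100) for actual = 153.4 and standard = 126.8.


Efficiency = (actual / standard) × 100
= (153.4 / 126.8) × 100
= 121.0%


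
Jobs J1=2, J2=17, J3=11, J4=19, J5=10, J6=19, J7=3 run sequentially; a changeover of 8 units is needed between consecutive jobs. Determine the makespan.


Makespan = Σ processing + (n-1) × setup
= (2 + 17 + 11 + 19 + 10 + 19 + 3) + (7-1)×8
= 81 + 48
= 129 time units


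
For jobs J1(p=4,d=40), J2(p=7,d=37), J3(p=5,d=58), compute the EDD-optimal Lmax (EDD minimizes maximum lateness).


EDD order: J2 → J1 → J3
Completion and lateness:
  J2: C=7, d=37, L=7-37=-30
  J1: C=11, d=40, L=11-40=-29
  J3: C=16, d=58, L=16-58=-42
Lmax = max(-30, -29, -42)
= -29


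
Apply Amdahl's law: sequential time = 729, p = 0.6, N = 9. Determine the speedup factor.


Amdahl's law: T_p = T × ((1-p) + p/N)
= 729 × ((1-0.6) + 0.6/9)
= 729 × (0.40 + 0.0667)
= 729 × 0.4667
= 340.20
Speedup = 729/340.20
= 2.14×


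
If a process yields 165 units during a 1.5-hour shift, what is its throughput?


Throughput = units / time
= 165 / 1.5
= 110.0 units/hour


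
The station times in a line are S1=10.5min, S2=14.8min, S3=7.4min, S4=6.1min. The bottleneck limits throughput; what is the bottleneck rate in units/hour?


Bottleneck = longest station time
Station times: [10.5, 14.8, 7.4, 6.1]
Max = 14.8 min
Rate = 60 / 14.8
= 4.05 units/hour (bottleneck: 14.8min)


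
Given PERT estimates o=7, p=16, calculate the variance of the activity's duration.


σ² = ((p - o) / 6)² = (p - o)² / 36
= (16 - 7)² / 36
= 9² / 36
= 81 / 36
= 2.2500


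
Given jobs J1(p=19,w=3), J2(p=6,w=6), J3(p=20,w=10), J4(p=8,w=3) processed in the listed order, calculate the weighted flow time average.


Completion times:
  J1: C=19, w×C=3×19=57
  J2: C=25, w×C=6×25=150
  J3: C=45, w×C=10×45=450
  J4: C=53, w×C=3×53=159
Sum w×C = 816
Sum w = 22
Weighted avg = 816/22
= 37.09


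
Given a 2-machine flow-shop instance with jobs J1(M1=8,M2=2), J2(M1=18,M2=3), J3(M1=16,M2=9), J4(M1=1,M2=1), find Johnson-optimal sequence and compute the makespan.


Johnson's rule:
Group 1 (M1≤M2, sort by M1): ['J4']
Group 2 (M1>M2, sort desc M2): ['J3', 'J2', 'J1']
Sequence: J4 → J3 → J2 → J1
Makespan calculation:
  J4: M1 done=1, M2 done=2
  J3: M1 done=17, M2 done=26
  J2: M1 done=35, M2 done=38
  J1: M1 done=43, M2 done=45
= Sequence: J4 → J3 → J2 → J1, Makespan: 45


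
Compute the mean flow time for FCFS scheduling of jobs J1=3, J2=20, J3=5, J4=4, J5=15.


Completion times:
  J1: completes at 3
  J2: completes at 23
  J3: completes at 28
  J4: completes at 32
  J5: completes at 47
Sum = 133
Average = 133/5
= 26.60


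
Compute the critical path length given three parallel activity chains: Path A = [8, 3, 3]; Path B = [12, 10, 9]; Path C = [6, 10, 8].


Path A: 8 + 3 + 3 = 14
Path B: 12 + 10 + 9 = 31
Path C: 6 + 10 + 8 = 24
Critical path = longest = max(14, 31, 24)
= 31 (Path B)


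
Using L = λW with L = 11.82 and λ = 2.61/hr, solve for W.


Little's law: L = λW → W = L / λ
= 11.82 / 2.61
= 4.53 hours


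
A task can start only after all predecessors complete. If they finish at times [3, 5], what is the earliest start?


ES = max of all predecessor completion times
Predecessors: [3, 5]
ES = max(3, 5)
= 5


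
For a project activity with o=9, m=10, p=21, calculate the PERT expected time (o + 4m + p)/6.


te = (o + 4m + p) / 6
= (9 + 4×10 + 21) / 6
= (9 + 40 + 21) / 6
= 70 / 6
= 11.67


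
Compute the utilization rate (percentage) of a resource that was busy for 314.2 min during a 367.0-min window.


Utilization = busy / total × 100
= 314.2 / 367.0 × 100
= 85.6%


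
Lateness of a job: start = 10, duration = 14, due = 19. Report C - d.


Completion = 10 + 14 = 24
Lateness = C - d = 24 - 19
= 5


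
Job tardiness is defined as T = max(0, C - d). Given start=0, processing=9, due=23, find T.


Completion = start + processing = 0 + 9 = 9
Tardiness = max(0, C - d) = max(0, 9 - 23)
= max(0, -14)
= 0


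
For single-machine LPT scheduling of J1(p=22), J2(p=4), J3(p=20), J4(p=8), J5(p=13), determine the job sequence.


LPT: sort by longest processing time first
  J1: p=22
  J3: p=20
  J5: p=13
  J4: p=8
  J2: p=4
Order: J1 → J3 → J5 → J4 → J2


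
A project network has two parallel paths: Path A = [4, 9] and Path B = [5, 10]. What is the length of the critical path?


Path A: 4 + 9 = 13
Path B: 5 + 10 = 15
Critical path = longest = max(13, 15)
= 15 (Path B)


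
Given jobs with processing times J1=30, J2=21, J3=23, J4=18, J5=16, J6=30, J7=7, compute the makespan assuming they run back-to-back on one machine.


Sequential makespan: sum all processing times
= 30 + 21 + 23 + 18 + 16 + 30 + 7
= 145 time units


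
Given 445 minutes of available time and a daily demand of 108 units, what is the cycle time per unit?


Cycle time = available time / demand
= 445 / 108
= 4.12 min/unit


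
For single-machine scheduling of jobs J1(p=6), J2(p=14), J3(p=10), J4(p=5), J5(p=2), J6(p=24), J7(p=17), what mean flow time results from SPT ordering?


SPT order: J5 → J4 → J1 → J3 → J2 → J7 → J6
Completion times:
  J5: C=2
  J4: C=7
  J1: C=13
  J3: C=23
  J2: C=37
  J7: C=54
  J6: C=78
Sum = 214, n = 7
Mean flow = 214/7
= 30.57


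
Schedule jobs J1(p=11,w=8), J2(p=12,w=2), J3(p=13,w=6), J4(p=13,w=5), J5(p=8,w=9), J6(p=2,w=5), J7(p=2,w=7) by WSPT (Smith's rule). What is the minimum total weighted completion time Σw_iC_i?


WSPT order (by p/w): J7 → J6 → J5 → J1 → J3 → J4 → J2
  J7: C=2, w·C=7×2=14
  J6: C=4, w·C=5×4=20
  J5: C=12, w·C=9×12=108
  J1: C=23, w·C=8×23=184
  J3: C=36, w·C=6×36=216
  J4: C=49, w·C=5×49=245
  J2: C=61, w·C=2×61=122
Σ w·C = 909
= 909


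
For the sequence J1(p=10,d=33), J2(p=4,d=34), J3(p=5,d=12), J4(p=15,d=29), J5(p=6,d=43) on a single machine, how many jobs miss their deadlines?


Completion vs due date:
  J1: C=10, d=33 → on time
  J2: C=14, d=34 → on time
  J3: C=19, d=12 → TARDY
  J4: C=34, d=29 → TARDY
  J5: C=40, d=43 → on time
Tardy jobs: J3, J4
Count = 2


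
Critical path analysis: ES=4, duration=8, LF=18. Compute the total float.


EF = ES + duration = 4 + 8 = 12
LS = LF - duration = 18 - 8 = 10
Total Float = LF - EF = 18 - 12
(or LS - ES = 10 - 4)
= 6


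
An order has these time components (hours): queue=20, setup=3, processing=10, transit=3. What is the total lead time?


Lead time = queue + setup + processing + transit
= 20 + 3 + 10 + 3
= 36 hours


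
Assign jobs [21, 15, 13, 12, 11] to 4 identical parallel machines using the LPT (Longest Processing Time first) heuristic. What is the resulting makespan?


Jobs (LPT sorted): [21, 15, 13, 12, 11]
Machines: 4
  J=21 → Machine 1 (load: 0+21=21)
  J=15 → Machine 2 (load: 0+15=15)
  J=13 → Machine 3 (load: 0+13=13)
  J=12 → Machine 4 (load: 0+12=12)
  J=11 → Machine 4 (load: 12+11=23)
Machine loads: [21, 15, 13, 23]
Makespan = max = 23 time units


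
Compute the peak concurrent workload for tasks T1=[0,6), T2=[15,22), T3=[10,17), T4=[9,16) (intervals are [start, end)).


Check each time point for overlaps:
  t=15: 3 tasks active (T2, T3, T4)
Max concurrent = 3


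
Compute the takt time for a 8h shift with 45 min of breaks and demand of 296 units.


Available = 8×60 - 45 = 435 min
Takt time = 435 / 296
= 1.47 min/unit


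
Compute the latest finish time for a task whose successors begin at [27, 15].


LF = min of all successor start times
Successors start at: [27, 15]
LF = min(27, 15)
= 15


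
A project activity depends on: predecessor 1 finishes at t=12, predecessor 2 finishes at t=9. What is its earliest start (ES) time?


ES = max of all predecessor completion times
Predecessors: [12, 9]
ES = max(12, 9)
= 12


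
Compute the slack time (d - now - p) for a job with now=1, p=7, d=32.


Slack = due - current_time - processing
= 32 - 1 - 7
= 24


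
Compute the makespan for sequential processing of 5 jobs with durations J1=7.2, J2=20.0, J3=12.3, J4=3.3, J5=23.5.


Sequential makespan: sum all processing times
= 7.2 + 20.0 + 12.3 + 3.3 + 23.5
= 66.3 time units


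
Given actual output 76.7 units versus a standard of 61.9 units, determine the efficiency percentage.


Efficiency = (actual / standard) × 100
= (76.7 / 61.9) × 100
= 123.9%


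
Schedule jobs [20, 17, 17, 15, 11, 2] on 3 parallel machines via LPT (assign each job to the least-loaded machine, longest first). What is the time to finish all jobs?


Jobs (LPT sorted): [20, 17, 17, 15, 11, 2]
Machines: 3
  J=20 → Machine 1 (load: 0+20=20)
  J=17 → Machine 2 (load: 0+17=17)
  J=17 → Machine 3 (load: 0+17=17)
  J=15 → Machine 2 (load: 17+15=32)
  J=11 → Machine 3 (load: 17+11=28)
  J=2 → Machine 1 (load: 20+2=22)
Machine loads: [22, 32, 28]
Makespan = max = 32 time units


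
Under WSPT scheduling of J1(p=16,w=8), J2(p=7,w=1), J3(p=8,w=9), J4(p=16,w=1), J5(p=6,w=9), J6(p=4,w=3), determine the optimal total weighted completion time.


WSPT order (by p/w): J5 → J3 → J6 → J1 → J2 → J4
  J5: C=6, w·C=9×6=54
  J3: C=14, w·C=9×14=126
  J6: C=18, w·C=3×18=54
  J1: C=34, w·C=8×34=272
  J2: C=41, w·C=1×41=41
  J4: C=57, w·C=1×57=57
Σ w·C = 604
= 604


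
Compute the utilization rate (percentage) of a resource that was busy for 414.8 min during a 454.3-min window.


Utilization = busy / total × 100
= 414.8 / 454.3 × 100
= 91.3%


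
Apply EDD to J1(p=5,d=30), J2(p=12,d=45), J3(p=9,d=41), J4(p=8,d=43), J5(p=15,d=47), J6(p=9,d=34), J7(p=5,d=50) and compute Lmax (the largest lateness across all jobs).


EDD order: J1 → J6 → J3 → J4 → J2 → J5 → J7
Completion and lateness:
  J1: C=5, d=30, L=5-30=-25
  J6: C=14, d=34, L=14-34=-20
  J3: C=23, d=41, L=23-41=-18
  J4: C=31, d=43, L=31-43=-12
  J2: C=43, d=45, L=43-45=-2
  J5: C=58, d=47, L=58-47=11
  J7: C=63, d=50, L=63-50=13
Lmax = max(-25, -20, -18, -12, -2, 11, 13)
= 13


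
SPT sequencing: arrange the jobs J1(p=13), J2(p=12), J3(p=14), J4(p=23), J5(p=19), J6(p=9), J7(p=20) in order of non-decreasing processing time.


SPT: sort by shortest processing time
  J6: p=9
  J2: p=12
  J1: p=13
  J3: p=14
  J5: p=19
  J7: p=20
  J4: p=23
Order: J6 → J2 → J1 → J3 → J5 → J7 → J4


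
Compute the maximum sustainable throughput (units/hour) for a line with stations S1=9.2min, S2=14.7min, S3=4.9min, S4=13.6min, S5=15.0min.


Bottleneck = longest station time
Station times: [9.2, 14.7, 4.9, 13.6, 15.0]
Max = 15.0 min
Rate = 60 / 15.0
= 4.00 units/hour (bottleneck: 15.0min)


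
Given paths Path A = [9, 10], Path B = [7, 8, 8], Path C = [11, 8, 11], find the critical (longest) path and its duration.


Path A: 9 + 10 = 19
Path B: 7 + 8 + 8 = 23
Path C: 11 + 8 + 11 = 30
Critical path = longest = max(19, 23, 30)
= 30 (Path C)


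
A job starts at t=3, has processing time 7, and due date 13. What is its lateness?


Completion = 3 + 7 = 10
Lateness = C - d = 10 - 13
= -3


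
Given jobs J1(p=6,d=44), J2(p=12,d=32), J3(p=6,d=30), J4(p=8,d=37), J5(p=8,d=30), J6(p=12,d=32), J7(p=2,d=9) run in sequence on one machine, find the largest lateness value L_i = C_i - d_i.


Lateness per job (L = C - d):
  J1: C=6, d=44, L=-38
  J2: C=18, d=32, L=-14
  J3: C=24, d=30, L=-6
  J4: C=32, d=37, L=-5
  J5: C=40, d=30, L=10
  J6: C=52, d=32, L=20
  J7: C=54, d=9, L=45
Lmax = max(-38, -14, -6, -5, 10, 20, 45)
= 45


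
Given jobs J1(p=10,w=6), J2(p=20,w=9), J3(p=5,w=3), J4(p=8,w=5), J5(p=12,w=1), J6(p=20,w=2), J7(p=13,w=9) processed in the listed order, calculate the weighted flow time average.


Completion times:
  J1: C=10, w×C=6×10=60
  J2: C=30, w×C=9×30=270
  J3: C=35, w×C=3×35=105
  J4: C=43, w×C=5×43=215
  J5: C=55, w×C=1×55=55
  J6: C=75, w×C=2×75=150
  J7: C=88, w×C=9×88=792
Sum w×C = 1647
Sum w = 35
Weighted avg = 1647/35
= 47.06


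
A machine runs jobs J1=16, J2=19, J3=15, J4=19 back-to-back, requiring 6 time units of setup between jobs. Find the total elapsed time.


Makespan = Σ processing + (n-1) × setup
= (16 + 19 + 15 + 19) + (4-1)×6
= 69 + 18
= 87 time units


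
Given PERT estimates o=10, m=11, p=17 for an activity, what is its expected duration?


te = (o + 4m + p) / 6
= (10 + 4×11 + 17) / 6
= (10 + 44 + 17) / 6
= 71 / 6
= 11.83


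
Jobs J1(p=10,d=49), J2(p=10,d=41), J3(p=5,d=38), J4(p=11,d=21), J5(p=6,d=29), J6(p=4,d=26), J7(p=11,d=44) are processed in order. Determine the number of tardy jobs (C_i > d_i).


Completion vs due date:
  J1: C=10, d=49 → on time
  J2: C=20, d=41 → on time
  J3: C=25, d=38 → on time
  J4: C=36, d=21 → TARDY
  J5: C=42, d=29 → TARDY
  J6: C=46, d=26 → TARDY
  J7: C=57, d=44 → TARDY
Tardy jobs: J4, J5, J6, J7
Count = 4


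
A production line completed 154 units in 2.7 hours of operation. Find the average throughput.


Throughput = units / time
= 154 / 2.7
= 57.0 units/hour


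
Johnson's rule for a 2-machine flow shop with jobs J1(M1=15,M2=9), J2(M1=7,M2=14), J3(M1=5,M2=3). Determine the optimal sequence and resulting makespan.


Johnson's rule:
Group 1 (M1≤M2, sort by M1): ['J2']
Group 2 (M1>M2, sort desc M2): ['J1', 'J3']
Sequence: J2 → J1 → J3
Makespan calculation:
  J2: M1 done=7, M2 done=21
  J1: M1 done=22, M2 done=31
  J3: M1 done=27, M2 done=34
= Sequence: J2 → J1 → J3, Makespan: 34


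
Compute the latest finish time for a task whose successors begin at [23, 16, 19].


LF = min of all successor start times
Successors start at: [23, 16, 19]
LF = min(23, 16, 19)
= 16


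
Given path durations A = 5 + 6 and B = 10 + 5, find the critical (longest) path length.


Path A: 5 + 6 = 11
Path B: 10 + 5 = 15
Critical path = longest = max(11, 15)
= 15 (Path B)


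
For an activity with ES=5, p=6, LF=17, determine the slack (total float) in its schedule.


EF = ES + duration = 5 + 6 = 11
LS = LF - duration = 17 - 6 = 11
Total Float = LF - EF = 17 - 11
(or LS - ES = 11 - 5)
= 6


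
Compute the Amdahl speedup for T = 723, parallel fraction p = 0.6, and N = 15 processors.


Amdahl's law: T_p = T × ((1-p) + p/N)
= 723 × ((1-0.6) + 0.6/15)
= 723 × (0.40 + 0.0400)
= 723 × 0.4400
= 318.12
Speedup = 723/318.12
= 2.27×


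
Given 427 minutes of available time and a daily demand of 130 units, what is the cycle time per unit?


Cycle time = available time / demand
= 427 / 130
= 3.28 min/unit


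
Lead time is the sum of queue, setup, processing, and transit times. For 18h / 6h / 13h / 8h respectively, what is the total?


Lead time = queue + setup + processing + transit
= 18 + 6 + 13 + 8
= 45 hours


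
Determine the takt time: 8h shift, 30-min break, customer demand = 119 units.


Available = 8×60 - 30 = 450 min
Takt time = 450 / 119
= 3.78 min/unit


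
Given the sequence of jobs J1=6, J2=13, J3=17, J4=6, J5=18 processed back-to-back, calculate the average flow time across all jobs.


Completion times:
  J1: completes at 6
  J2: completes at 19
  J3: completes at 36
  J4: completes at 42
  J5: completes at 60
Sum = 163
Average = 163/5
= 32.60


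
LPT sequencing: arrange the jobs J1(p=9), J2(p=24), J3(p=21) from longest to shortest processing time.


LPT: sort by longest processing time first
  J2: p=24
  J3: p=21
  J1: p=9
Order: J2 → J3 → J1


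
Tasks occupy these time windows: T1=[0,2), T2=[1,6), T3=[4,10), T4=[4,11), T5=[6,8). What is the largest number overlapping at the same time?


Check each time point for overlaps:
  t=4: 3 tasks active (T2, T3, T4)
Max concurrent = 3


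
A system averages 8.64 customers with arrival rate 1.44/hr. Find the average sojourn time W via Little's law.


Little's law: L = λW → W = L / λ
= 8.64 / 1.44
= 6.00 hours


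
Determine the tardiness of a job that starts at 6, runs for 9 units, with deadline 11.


Completion = start + processing = 6 + 9 = 15
Tardiness = max(0, C - d) = max(0, 15 - 11)
= max(0, 4)
= 4


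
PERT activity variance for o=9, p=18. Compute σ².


σ² = ((p - o) / 6)² = (p - o)² / 36
= (18 - 9)² / 36
= 9² / 36
= 81 / 36
= 2.2500


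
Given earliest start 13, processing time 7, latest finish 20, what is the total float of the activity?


EF = ES + duration = 13 + 7 = 20
LS = LF - duration = 20 - 7 = 13
Total Float = LF - EF = 20 - 20
(or LS - ES = 13 - 13)
= 0


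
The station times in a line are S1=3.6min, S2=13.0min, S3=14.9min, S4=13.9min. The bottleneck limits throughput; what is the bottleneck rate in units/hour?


Bottleneck = longest station time
Station times: [3.6, 13.0, 14.9, 13.9]
Max = 14.9 min
Rate = 60 / 14.9
= 4.03 units/hour (bottleneck: 14.9min)


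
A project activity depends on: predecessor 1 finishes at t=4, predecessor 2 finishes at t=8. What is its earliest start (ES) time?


ES = max of all predecessor completion times
Predecessors: [4, 8]
ES = max(4, 8)
= 8


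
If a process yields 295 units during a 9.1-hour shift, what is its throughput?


Throughput = units / time
= 295 / 9.1
= 32.4 units/hour


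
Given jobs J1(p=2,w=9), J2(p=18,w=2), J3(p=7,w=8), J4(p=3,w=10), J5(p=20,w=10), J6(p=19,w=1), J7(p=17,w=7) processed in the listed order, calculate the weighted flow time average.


Completion times:
  J1: C=2, w×C=9×2=18
  J2: C=20, w×C=2×20=40
  J3: C=27, w×C=8×27=216
  J4: C=30, w×C=10×30=300
  J5: C=50, w×C=10×50=500
  J6: C=69, w×C=1×69=69
  J7: C=86, w×C=7×86=602
Sum w×C = 1745
Sum w = 47
Weighted avg = 1745/47
= 37.13


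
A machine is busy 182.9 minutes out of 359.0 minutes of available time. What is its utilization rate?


Utilization = busy / total × 100
= 182.9 / 359.0 × 100
= 50.9%


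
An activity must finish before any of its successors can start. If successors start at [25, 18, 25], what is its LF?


LF = min of all successor start times
Successors start at: [25, 18, 25]
LF = min(25, 18, 25)
= 18


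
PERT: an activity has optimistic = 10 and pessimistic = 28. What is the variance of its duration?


σ² = ((p - o) / 6)² = (p - o)² / 36
= (28 - 10)² / 36
= 18² / 36
= 324 / 36
= 9.0000


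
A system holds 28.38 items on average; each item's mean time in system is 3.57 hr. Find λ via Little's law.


Little's law: L = λW → λ = L / W
= 28.38 / 3.57
= 7.95 per hour


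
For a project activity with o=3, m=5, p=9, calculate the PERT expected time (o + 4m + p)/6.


te = (o + 4m + p) / 6
= (3 + 4×5 + 9) / 6
= (3 + 20 + 9) / 6
= 32 / 6
= 5.33


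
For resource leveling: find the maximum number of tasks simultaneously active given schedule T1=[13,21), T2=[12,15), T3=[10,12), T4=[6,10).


Check each time point for overlaps:
  t=13: 2 tasks active (T1, T2)
Max concurrent = 2


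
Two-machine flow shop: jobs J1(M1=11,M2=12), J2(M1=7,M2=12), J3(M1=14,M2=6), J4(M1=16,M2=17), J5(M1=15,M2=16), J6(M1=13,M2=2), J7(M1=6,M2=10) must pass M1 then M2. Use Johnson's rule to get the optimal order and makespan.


Johnson's rule:
Group 1 (M1≤M2, sort by M1): ['J7', 'J2', 'J1', 'J5', 'J4']
Group 2 (M1>M2, sort desc M2): ['J3', 'J6']
Sequence: J7 → J2 → J1 → J5 → J4 → J3 → J6
Makespan calculation:
  J7: M1 done=6, M2 done=16
  J2: M1 done=13, M2 done=28
  J1: M1 done=24, M2 done=40
  J5: M1 done=39, M2 done=56
  J4: M1 done=55, M2 done=73
  J3: M1 done=69, M2 done=79
  J6: M1 done=82, M2 done=84
= Sequence: J7 → J2 → J1 → J5 → J4 → J3 → J6, Makespan: 84


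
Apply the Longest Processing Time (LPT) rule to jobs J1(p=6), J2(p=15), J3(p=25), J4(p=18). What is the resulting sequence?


LPT: sort by longest processing time first
  J3: p=25
  J4: p=18
  J2: p=15
  J1: p=6
Order: J3 → J4 → J2 → J1


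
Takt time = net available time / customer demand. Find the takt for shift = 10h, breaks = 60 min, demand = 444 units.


Available = 10×60 - 60 = 540 min
Takt time = 540 / 444
= 1.22 min/unit


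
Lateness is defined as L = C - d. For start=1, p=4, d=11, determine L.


Completion = 1 + 4 = 5
Lateness = C - d = 5 - 11
= -6


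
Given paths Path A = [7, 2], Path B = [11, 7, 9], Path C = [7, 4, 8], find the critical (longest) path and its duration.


Path A: 7 + 2 = 9
Path B: 11 + 7 + 9 = 27
Path C: 7 + 4 + 8 = 19
Critical path = longest = max(9, 27, 19)
= 27 (Path B)


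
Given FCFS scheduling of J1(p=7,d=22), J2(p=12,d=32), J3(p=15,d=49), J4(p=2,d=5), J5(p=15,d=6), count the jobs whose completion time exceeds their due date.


Completion vs due date:
  J1: C=7, d=22 → on time
  J2: C=19, d=32 → on time
  J3: C=34, d=49 → on time
  J4: C=36, d=5 → TARDY
  J5: C=51, d=6 → TARDY
Tardy jobs: J4, J5
Count = 2


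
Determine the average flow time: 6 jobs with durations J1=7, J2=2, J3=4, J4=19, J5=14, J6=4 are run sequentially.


Completion times:
  J1: completes at 7
  J2: completes at 9
  J3: completes at 13
  J4: completes at 32
  J5: completes at 46
  J6: completes at 50
Sum = 157
Average = 157/6
= 26.17


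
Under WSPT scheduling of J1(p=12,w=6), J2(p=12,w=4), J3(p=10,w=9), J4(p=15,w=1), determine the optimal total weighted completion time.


WSPT order (by p/w): J3 → J1 → J2 → J4
  J3: C=10, w·C=9×10=90
  J1: C=22, w·C=6×22=132
  J2: C=34, w·C=4×34=136
  J4: C=49, w·C=1×49=49
Σ w·C = 407
= 407


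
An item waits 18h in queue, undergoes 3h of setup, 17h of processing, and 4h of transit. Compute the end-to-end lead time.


Lead time = queue + setup + processing + transit
= 18 + 3 + 17 + 4
= 42 hours


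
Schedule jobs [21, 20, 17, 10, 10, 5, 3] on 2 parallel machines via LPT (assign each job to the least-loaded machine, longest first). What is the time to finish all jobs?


Jobs (LPT sorted): [21, 20, 17, 10, 10, 5, 3]
Machines: 2
  J=21 → Machine 1 (load: 0+21=21)
  J=20 → Machine 2 (load: 0+20=20)
  J=17 → Machine 2 (load: 20+17=37)
  J=10 → Machine 1 (load: 21+10=31)
  J=10 → Machine 1 (load: 31+10=41)
  J=5 → Machine 2 (load: 37+5=42)
  J=3 → Machine 1 (load: 41+3=44)
Machine loads: [44, 42]
Makespan = max = 44 time units


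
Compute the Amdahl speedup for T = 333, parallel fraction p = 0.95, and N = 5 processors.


Amdahl's law: T_p = T × ((1-p) + p/N)
= 333 × ((1-0.95) + 0.95/5)
= 333 × (0.05 + 0.1900)
= 333 × 0.2400
= 79.92
Speedup = 333/79.92
= 4.17×


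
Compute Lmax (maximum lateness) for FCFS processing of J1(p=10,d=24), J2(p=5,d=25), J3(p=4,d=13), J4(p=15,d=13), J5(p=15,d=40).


Lateness per job (L = C - d):
  J1: C=10, d=24, L=-14
  J2: C=15, d=25, L=-10
  J3: C=19, d=13, L=6
  J4: C=34, d=13, L=21
  J5: C=49, d=40, L=9
Lmax = max(-14, -10, 6, 21, 9)
= 21


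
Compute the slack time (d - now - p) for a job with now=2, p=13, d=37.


Slack = due - current_time - processing
= 37 - 2 - 13
= 22


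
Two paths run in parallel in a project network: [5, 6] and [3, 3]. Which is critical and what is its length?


Path A: 5 + 6 = 11
Path B: 3 + 3 = 6
Critical path = longest = max(11, 6)
= 11 (Path A)


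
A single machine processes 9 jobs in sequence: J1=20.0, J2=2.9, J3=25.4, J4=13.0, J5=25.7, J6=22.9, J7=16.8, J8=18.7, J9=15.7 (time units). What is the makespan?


Sequential makespan: sum all processing times
= 20.0 + 2.9 + 25.4 + 13.0 + 25.7 + 22.9 + 16.8 + 18.7 + 15.7
= 161.1 time units


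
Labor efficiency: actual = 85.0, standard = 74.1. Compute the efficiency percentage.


Efficiency = (actual / standard) × 100
= (85.0 / 74.1) × 100
= 114.7%


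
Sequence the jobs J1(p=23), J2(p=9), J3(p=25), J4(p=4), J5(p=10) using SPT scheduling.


SPT: sort by shortest processing time
  J4: p=4
  J2: p=9
  J5: p=10
  J1: p=23
  J3: p=25
Order: J4 → J2 → J5 → J1 → J3


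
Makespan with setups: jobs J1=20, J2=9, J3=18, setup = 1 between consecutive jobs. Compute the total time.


Makespan = Σ processing + (n-1) × setup
= (20 + 9 + 18) + (3-1)×1
= 47 + 2
= 49 time units


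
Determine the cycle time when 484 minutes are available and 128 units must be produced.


Cycle time = available time / demand
= 484 / 128
= 3.78 min/unit


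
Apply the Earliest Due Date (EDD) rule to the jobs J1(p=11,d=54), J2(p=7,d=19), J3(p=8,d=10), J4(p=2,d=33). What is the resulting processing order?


EDD: sort by earliest due date
  J3: d=10, p=8
  J2: d=19, p=7
  J4: d=33, p=2
  J1: d=54, p=11
Order: J3 → J2 → J4 → J1


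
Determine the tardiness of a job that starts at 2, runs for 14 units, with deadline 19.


Completion = start + processing = 2 + 14 = 16
Tardiness = max(0, C - d) = max(0, 16 - 19)
= max(0, -3)
= 0


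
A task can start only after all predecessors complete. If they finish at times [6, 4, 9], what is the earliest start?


ES = max of all predecessor completion times
Predecessors: [6, 4, 9]
ES = max(6, 4, 9)
= 9


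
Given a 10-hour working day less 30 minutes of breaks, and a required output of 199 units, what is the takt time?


Available = 10×60 - 30 = 570 min
Takt time = 570 / 199
= 2.86 min/unit


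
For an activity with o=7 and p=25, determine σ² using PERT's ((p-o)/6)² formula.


σ² = ((p - o) / 6)² = (p - o)² / 36
= (25 - 7)² / 36
= 18² / 36
= 324 / 36
= 9.0000


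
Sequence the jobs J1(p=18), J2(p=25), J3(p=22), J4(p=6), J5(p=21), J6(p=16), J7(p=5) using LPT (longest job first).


LPT: sort by longest processing time first
  J2: p=25
  J3: p=22
  J5: p=21
  J1: p=18
  J6: p=16
  J4: p=6
  J7: p=5
Order: J2 → J3 → J5 → J1 → J6 → J4 → J7


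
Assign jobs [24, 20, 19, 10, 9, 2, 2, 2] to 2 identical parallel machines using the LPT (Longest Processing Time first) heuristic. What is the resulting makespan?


Jobs (LPT sorted): [24, 20, 19, 10, 9, 2, 2, 2]
Machines: 2
  J=24 → Machine 1 (load: 0+24=24)
  J=20 → Machine 2 (load: 0+20=20)
  J=19 → Machine 2 (load: 20+19=39)
  J=10 → Machine 1 (load: 24+10=34)
  J=9 → Machine 1 (load: 34+9=43)
  J=2 → Machine 2 (load: 39+2=41)
  J=2 → Machine 2 (load: 41+2=43)
  J=2 → Machine 1 (load: 43+2=45)
Machine loads: [45, 43]
Makespan = max = 45 time units


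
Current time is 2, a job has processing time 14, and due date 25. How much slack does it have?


Slack = due - current_time - processing
= 25 - 2 - 14
= 9


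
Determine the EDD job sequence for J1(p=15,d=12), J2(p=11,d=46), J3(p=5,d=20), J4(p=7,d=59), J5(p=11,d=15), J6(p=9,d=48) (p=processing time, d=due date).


EDD: sort by earliest due date
  J1: d=12, p=15
  J5: d=15, p=11
  J3: d=20, p=5
  J2: d=46, p=11
  J6: d=48, p=9
  J4: d=59, p=7
Order: J1 → J5 → J3 → J2 → J6 → J4


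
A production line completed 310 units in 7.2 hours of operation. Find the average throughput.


Throughput = units / time
= 310 / 7.2
= 43.1 units/hour


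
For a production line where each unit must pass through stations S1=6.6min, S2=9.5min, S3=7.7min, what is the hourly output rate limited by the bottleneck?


Bottleneck = longest station time
Station times: [6.6, 9.5, 7.7]
Max = 9.5 min
Rate = 60 / 9.5
= 6.32 units/hour (bottleneck: 9.5min)


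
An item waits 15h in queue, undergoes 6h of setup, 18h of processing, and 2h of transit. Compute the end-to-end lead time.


Lead time = queue + setup + processing + transit
= 15 + 6 + 18 + 2
= 41 hours


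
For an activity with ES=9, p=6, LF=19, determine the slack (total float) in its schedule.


EF = ES + duration = 9 + 6 = 15
LS = LF - duration = 19 - 6 = 13
Total Float = LF - EF = 19 - 15
(or LS - ES = 13 - 9)
= 4


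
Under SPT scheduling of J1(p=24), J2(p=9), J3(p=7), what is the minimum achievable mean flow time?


SPT order: J3 → J2 → J1
Completion times:
  J3: C=7
  J2: C=16
  J1: C=40
Sum = 63, n = 3
Mean flow = 63/3
= 21.00


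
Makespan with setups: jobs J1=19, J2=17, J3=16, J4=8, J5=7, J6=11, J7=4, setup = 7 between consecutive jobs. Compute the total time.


Makespan = Σ processing + (n-1) × setup
= (19 + 17 + 16 + 8 + 7 + 11 + 4) + (7-1)×7
= 82 + 42
= 124 time units


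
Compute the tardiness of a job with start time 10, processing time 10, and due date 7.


Completion = start + processing = 10 + 10 = 20
Tardiness = max(0, C - d) = max(0, 20 - 7)
= max(0, 13)
= 13


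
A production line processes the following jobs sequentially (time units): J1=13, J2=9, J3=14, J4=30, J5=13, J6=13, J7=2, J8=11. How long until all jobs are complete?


Sequential makespan: sum all processing times
= 13 + 9 + 14 + 30 + 13 + 13 + 2 + 11
= 105 time units


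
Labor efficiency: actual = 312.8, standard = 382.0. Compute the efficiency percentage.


Efficiency = (actual / standard) × 100
= (312.8 / 382.0) × 100
= 81.9%


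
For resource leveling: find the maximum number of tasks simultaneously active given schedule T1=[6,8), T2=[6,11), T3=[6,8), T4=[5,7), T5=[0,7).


Check each time point for overlaps:
  t=6: 5 tasks active (T1, T2, T3, T4, T5)
Max concurrent = 5


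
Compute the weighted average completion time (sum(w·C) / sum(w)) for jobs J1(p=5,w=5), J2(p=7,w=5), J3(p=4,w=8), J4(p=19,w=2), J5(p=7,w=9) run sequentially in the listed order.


Completion times:
  J1: C=5, w×C=5×5=25
  J2: C=12, w×C=5×12=60
  J3: C=16, w×C=8×16=128
  J4: C=35, w×C=2×35=70
  J5: C=42, w×C=9×42=378
Sum w×C = 661
Sum w = 29
Weighted avg = 661/29
= 22.79


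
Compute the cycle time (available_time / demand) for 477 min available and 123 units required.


Cycle time = available time / demand
= 477 / 123
= 3.88 min/unit


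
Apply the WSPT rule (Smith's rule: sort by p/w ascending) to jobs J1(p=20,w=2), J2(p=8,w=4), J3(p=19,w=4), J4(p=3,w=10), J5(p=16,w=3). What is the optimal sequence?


WSPT (Smith's rule): sort by p/w ascending
  J4: p/w = 3/10 = 0.300
  J2: p/w = 8/4 = 2.000
  J3: p/w = 19/4 = 4.750
  J5: p/w = 16/3 = 5.333
  J1: p/w = 20/2 = 10.000
Order: J4 → J2 → J3 → J5 → J1


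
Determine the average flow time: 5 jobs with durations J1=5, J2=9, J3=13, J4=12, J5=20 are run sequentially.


Completion times:
  J1: completes at 5
  J2: completes at 14
  J3: completes at 27
  J4: completes at 39
  J5: completes at 59
Sum = 144
Average = 144/5
= 28.80


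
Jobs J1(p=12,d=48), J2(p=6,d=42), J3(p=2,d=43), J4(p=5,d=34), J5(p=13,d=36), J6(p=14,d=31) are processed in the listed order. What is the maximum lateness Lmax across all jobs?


Lateness per job (L = C - d):
  J1: C=12, d=48, L=-36
  J2: C=18, d=42, L=-24
  J3: C=20, d=43, L=-23
  J4: C=25, d=34, L=-9
  J5: C=38, d=36, L=2
  J6: C=52, d=31, L=21
Lmax = max(-36, -24, -23, -9, 2, 21)
= 21


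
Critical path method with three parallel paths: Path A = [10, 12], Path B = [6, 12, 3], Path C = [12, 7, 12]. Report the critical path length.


Path A: 10 + 12 = 22
Path B: 6 + 12 + 3 = 21
Path C: 12 + 7 + 12 = 31
Critical path = longest = max(22, 21, 31)
= 31 (Path C)


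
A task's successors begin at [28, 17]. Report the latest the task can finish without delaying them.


LF = min of all successor start times
Successors start at: [28, 17]
LF = min(28, 17)
= 17


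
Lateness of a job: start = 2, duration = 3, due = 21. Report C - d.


Completion = 2 + 3 = 5
Lateness = C - d = 5 - 21
= -16


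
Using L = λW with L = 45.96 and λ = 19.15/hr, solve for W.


Little's law: L = λW → W = L / λ
= 45.96 / 19.15
= 2.40 hours


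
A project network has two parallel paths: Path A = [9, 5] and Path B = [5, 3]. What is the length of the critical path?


Path A: 9 + 5 = 14
Path B: 5 + 3 = 8
Critical path = longest = max(14, 8)
= 14 (Path A)


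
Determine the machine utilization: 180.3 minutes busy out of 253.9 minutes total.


Utilization = busy / total × 100
= 180.3 / 253.9 × 100
= 71.0%


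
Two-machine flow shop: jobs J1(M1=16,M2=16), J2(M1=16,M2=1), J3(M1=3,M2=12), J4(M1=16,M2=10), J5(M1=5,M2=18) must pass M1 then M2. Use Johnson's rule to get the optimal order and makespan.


Johnson's rule:
Group 1 (M1≤M2, sort by M1): ['J3', 'J5', 'J1']
Group 2 (M1>M2, sort desc M2): ['J4', 'J2']
Sequence: J3 → J5 → J1 → J4 → J2
Makespan calculation:
  J3: M1 done=3, M2 done=15
  J5: M1 done=8, M2 done=33
  J1: M1 done=24, M2 done=49
  J4: M1 done=40, M2 done=59
  J2: M1 done=56, M2 done=60
= Sequence: J3 → J5 → J1 → J4 → J2, Makespan: 60


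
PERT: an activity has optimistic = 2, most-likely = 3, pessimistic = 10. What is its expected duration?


te = (o + 4m + p) / 6
= (2 + 4×3 + 10) / 6
= (2 + 12 + 10) / 6
= 24 / 6
= 4.00


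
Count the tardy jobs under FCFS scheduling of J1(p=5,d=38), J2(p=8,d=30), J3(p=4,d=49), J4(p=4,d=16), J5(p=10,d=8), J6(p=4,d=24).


Completion vs due date:
  J1: C=5, d=38 → on time
  J2: C=13, d=30 → on time
  J3: C=17, d=49 → on time
  J4: C=21, d=16 → TARDY
  J5: C=31, d=8 → TARDY
  J6: C=35, d=24 → TARDY
Tardy jobs: J4, J5, J6
Count = 3
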